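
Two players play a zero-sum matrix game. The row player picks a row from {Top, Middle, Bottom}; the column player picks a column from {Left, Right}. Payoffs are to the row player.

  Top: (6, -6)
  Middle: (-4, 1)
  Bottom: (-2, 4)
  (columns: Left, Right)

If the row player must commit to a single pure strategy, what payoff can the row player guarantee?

-2

Row minima: Top → -6, Middle → -4, Bottom → -2.
The best of these is -2.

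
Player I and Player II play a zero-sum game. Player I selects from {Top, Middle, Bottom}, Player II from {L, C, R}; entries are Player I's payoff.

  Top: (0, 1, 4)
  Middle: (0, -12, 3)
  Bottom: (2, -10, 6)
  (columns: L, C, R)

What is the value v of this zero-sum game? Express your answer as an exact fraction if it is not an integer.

2/13

Row minima: Top → 0, Middle → -12, Bottom → -10; maximin = 0.
Column maxima: L → 2, C → 1, R → 6; minimax = 1.
0 ≠ 1, so there is no saddle point; optimal play is mixed.
Middle is strictly dominated by Bottom, so Player I never plays it.
R is strictly dominated by L (it gives Player I strictly more in every row), so Player II never plays it.
On the remaining 2×2 (Top, Bottom vs L, C):
Let Player I play Top with probability p. Expected payoff against L: 0p + 2(1−p) = −2p + 2; against C: 1p + (-10)(1−p) = 11p − 10.
Setting these equal: −2p + 2 = 11p − 10 ⇒ −13p = -12 ⇒ p = 12/13, and the value is (-2)·(12/13) + 2 = 2/13.
For Player II: with q = P(L), equating Top's and Bottom's payoffs gives −q + 1 = 12q − 10 ⇒ q = 11/13.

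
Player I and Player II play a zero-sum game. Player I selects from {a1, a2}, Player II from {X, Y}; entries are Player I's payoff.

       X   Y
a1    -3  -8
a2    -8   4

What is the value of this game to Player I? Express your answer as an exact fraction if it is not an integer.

Row minima: a1 → -8, a2 → -8; maximin = -8.
Column maxima: X → -3, Y → 4; minimax = -3.
-8 ≠ -3, so there is no saddle point; optimal play is mixed.
Let Player I play a1 with probability p. Expected payoff against X: (-3)p + (-8)(1−p) = 5p − 8; against Y: (-8)p + 4(1−p) = −12p + 4.
Setting these equal: 5p − 8 = −12p + 4 ⇒ 17p = 12 ⇒ p = 12/17, and the value is (5)·(12/17) − 8 = -76/17.
For Player II: with q = P(X), equating a1's and a2's payoffs gives 5q − 8 = −12q + 4 ⇒ q = 12/17.

-76/17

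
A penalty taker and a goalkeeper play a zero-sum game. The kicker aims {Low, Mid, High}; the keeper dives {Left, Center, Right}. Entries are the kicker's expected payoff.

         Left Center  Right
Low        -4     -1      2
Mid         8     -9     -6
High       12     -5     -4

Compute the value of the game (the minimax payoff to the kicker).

-8/5

Row minima: Low → -4, Mid → -9, High → -5; maximin = -4.
Column maxima: Left → 12, Center → -1, Right → 2; minimax = -1.
-4 ≠ -1, so there is no saddle point; optimal play is mixed.
Mid is strictly dominated by High, so the kicker never plays it.
Right is strictly dominated by Center (it gives the kicker strictly more in every row), so the keeper never plays it.
On the remaining 2×2 (Low, High vs Left, Center):
Let the kicker play Low with probability p. Expected payoff against Left: (-4)p + 12(1−p) = −16p + 12; against Center: (-1)p + (-5)(1−p) = 4p − 5.
Setting these equal: −16p + 12 = 4p − 5 ⇒ −20p = -17 ⇒ p = 17/20, and the value is (-16)·(17/20) + 12 = -8/5.
For the keeper: with q = P(Left), equating Low's and High's payoffs gives −3q − 1 = 17q − 5 ⇒ q = 1/5.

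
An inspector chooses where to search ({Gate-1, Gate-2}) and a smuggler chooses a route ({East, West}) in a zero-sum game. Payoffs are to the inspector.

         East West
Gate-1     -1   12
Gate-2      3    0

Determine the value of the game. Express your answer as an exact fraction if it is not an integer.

Row minima: Gate-1 → -1, Gate-2 → 0; maximin = 0.
Column maxima: East → 3, West → 12; minimax = 3.
0 ≠ 3, so there is no saddle point; optimal play is mixed.
Let the inspector play Gate-1 with probability p. Expected payoff against East: (-1)p + 3(1−p) = −4p + 3; against West: 12p + 0(1−p) = 12p.
Setting these equal: −4p + 3 = 12p ⇒ −16p = -3 ⇒ p = 3/16, and the value is (-4)·(3/16) + 3 = 9/4.
For the smuggler: with q = P(East), equating Gate-1's and Gate-2's payoffs gives −13q + 12 = 3q ⇒ q = 3/4.

9/4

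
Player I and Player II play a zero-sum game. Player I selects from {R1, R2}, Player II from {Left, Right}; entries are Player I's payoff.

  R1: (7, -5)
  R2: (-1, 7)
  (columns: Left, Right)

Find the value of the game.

Row minima: R1 → -5, R2 → -1; maximin = -1.
Column maxima: Left → 7, Right → 7; minimax = 7.
-1 ≠ 7, so there is no saddle point; optimal play is mixed.
Let Player I play R1 with probability p. Expected payoff against Left: 7p + (-1)(1−p) = 8p − 1; against Right: (-5)p + 7(1−p) = −12p + 7.
Setting these equal: 8p − 1 = −12p + 7 ⇒ 20p = 8 ⇒ p = 2/5, and the value is (8)·(2/5) − 1 = 11/5.
For Player II: with q = P(Left), equating R1's and R2's payoffs gives 12q − 5 = −8q + 7 ⇒ q = 3/5.

11/5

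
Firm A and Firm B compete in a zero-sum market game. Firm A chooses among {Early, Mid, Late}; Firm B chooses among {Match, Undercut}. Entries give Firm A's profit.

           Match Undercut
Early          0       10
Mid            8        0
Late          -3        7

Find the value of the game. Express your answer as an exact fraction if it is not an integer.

Row minima: Early → 0, Mid → 0, Late → -3; maximin = 0.
Column maxima: Match → 8, Undercut → 10; minimax = 8.
0 ≠ 8, so there is no saddle point; optimal play is mixed.
Late is strictly dominated by Early, so Firm A never plays it.
On the remaining 2×2 (Early, Mid vs Match, Undercut):
Let Firm A play Early with probability p. Expected payoff against Match: 0p + 8(1−p) = −8p + 8; against Undercut: 10p + 0(1−p) = 10p.
Setting these equal: −8p + 8 = 10p ⇒ −18p = -8 ⇒ p = 4/9, and the value is (-8)·(4/9) + 8 = 40/9.
For Firm B: with q = P(Match), equating Early's and Mid's payoffs gives −10q + 10 = 8q ⇒ q = 5/9.

40/9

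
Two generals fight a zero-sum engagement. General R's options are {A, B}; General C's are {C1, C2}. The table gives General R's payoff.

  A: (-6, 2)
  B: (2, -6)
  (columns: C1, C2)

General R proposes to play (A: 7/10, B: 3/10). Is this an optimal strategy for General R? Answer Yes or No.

No

Against C1 this mix gives (7/10)·(-6) + (3/10)·2 = -18/5.
Against C2 this mix gives (7/10)·2 + (3/10)·(-6) = -2/5.
General C will play C1, holding General R to -18/5. Shifting weight toward the row that does better against C1 would raise this floor (the equalizing mix achieves -2 against both C1 and C2), so the proposed strategy is not optimal.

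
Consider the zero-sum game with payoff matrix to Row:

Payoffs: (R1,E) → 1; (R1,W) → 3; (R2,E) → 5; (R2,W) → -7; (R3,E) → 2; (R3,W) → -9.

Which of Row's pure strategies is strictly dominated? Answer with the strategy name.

R3

R2 gives a strictly higher payoff than R3 against every column: 5 > 2, -7 > -9.
So R3 is strictly dominated and Row never plays it.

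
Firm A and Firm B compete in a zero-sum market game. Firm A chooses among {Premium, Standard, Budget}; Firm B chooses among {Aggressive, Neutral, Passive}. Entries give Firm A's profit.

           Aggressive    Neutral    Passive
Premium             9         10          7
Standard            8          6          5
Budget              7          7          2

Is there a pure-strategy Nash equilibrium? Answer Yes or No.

Yes

Row minima: Premium → 7, Standard → 5, Budget → 2; maximin = 7.
Column maxima: Aggressive → 9, Neutral → 10, Passive → 7; minimax = 7.
maximin = minimax = 7, so a saddle point exists.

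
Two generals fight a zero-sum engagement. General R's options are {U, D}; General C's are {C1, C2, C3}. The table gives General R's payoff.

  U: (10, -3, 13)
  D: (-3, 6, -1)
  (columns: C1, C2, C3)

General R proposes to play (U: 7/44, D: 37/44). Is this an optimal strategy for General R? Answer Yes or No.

No

Against C1 this mix gives (7/44)·10 + (37/44)·(-3) = -41/44.
Against C2 this mix gives (7/44)·(-3) + (37/44)·6 = 201/44.
Against C3 this mix gives (7/44)·13 + (37/44)·(-1) = 27/22.
General C will play C1, holding General R to -41/44. Shifting weight toward the row that does better against C1 would raise this floor (the equalizing mix achieves 51/22 against both C1 and C2), so the proposed strategy is not optimal.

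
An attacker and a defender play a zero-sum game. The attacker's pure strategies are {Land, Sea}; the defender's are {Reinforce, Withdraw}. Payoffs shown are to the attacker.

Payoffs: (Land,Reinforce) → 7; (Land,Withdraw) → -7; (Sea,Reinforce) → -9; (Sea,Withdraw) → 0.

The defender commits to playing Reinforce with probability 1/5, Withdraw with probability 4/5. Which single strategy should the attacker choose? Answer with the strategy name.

Sea

Expected payoff of Land: (1/5)·7 + (4/5)·(-7) = -21/5.
Expected payoff of Sea: (1/5)·(-9) + (4/5)·0 = -9/5.
The largest is -9/5, so the attacker's best response is Sea.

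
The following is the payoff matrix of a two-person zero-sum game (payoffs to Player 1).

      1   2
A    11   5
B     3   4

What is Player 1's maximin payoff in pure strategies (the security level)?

5

Row minima: A → 5, B → 3.
The best of these is 5.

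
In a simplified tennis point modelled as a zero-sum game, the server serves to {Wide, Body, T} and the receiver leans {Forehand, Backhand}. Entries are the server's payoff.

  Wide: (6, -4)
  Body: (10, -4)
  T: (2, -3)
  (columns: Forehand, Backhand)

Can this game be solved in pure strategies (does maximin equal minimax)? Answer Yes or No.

Row minima: Wide → -4, Body → -4, T → -3; maximin = -3.
Column maxima: Forehand → 10, Backhand → -3; minimax = -3.
maximin = minimax = -3, so a saddle point exists.

Yes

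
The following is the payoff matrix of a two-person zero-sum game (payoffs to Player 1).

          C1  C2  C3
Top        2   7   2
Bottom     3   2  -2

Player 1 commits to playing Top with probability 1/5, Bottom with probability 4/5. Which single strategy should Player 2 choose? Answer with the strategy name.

C3

If Player 2 plays C1, Player 1's expected payoff is (1/5)·2 + (4/5)·3 = 14/5.
If Player 2 plays C2, Player 1's expected payoff is (1/5)·7 + (4/5)·2 = 3.
If Player 2 plays C3, Player 1's expected payoff is (1/5)·2 + (4/5)·(-2) = -6/5.
Player 2 minimizes Player 1's payoff; the smallest is -6/5, so the best response is C3.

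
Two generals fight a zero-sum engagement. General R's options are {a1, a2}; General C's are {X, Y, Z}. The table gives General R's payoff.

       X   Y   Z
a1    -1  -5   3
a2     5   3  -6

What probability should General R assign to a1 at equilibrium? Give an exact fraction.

9/17

Row minima: a1 → -5, a2 → -6; maximin = -5.
Column maxima: X → 5, Y → 3, Z → 3; minimax = 3.
-5 ≠ 3, so there is no saddle point; optimal play is mixed.
X is strictly dominated by Y (it gives General R strictly more in every row), so General C never plays it.
On the remaining 2×2 (a1, a2 vs Y, Z):
Let General R play a1 with probability p. Expected payoff against Y: (-5)p + 3(1−p) = −8p + 3; against Z: 3p + (-6)(1−p) = 9p − 6.
Setting these equal: −8p + 3 = 9p − 6 ⇒ −17p = -9 ⇒ p = 9/17, and the value is (-8)·(9/17) + 3 = -21/17.
For General C: with q = P(Y), equating a1's and a2's payoffs gives −8q + 3 = 9q − 6 ⇒ q = 9/17.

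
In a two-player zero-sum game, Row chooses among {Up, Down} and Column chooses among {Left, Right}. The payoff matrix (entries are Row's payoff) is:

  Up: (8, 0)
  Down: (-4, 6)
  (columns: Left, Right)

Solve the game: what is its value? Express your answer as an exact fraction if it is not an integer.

8/3

Row minima: Up → 0, Down → -4; maximin = 0.
Column maxima: Left → 8, Right → 6; minimax = 6.
0 ≠ 6, so there is no saddle point; optimal play is mixed.
Let Row play Up with probability p. Expected payoff against Left: 8p + (-4)(1−p) = 12p − 4; against Right: 0p + 6(1−p) = −6p + 6.
Setting these equal: 12p − 4 = −6p + 6 ⇒ 18p = 10 ⇒ p = 5/9, and the value is (12)·(5/9) − 4 = 8/3.
For Column: with q = P(Left), equating Up's and Down's payoffs gives 8q = −10q + 6 ⇒ q = 1/3.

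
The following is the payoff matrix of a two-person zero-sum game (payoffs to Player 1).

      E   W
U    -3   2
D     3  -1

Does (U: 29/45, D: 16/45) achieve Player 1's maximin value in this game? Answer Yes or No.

Against E this mix gives (29/45)·(-3) + (16/45)·3 = -13/15.
Against W this mix gives (29/45)·2 + (16/45)·(-1) = 14/15.
Player 2 will play E, holding Player 1 to -13/15. Shifting weight toward the row that does better against E would raise this floor (the equalizing mix achieves 1/3 against both E and W), so the proposed strategy is not optimal.

No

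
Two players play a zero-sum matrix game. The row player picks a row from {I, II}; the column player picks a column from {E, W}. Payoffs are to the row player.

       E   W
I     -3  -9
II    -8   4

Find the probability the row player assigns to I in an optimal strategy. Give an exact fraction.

Row minima: I → -9, II → -8; maximin = -8.
Column maxima: E → -3, W → 4; minimax = -3.
-8 ≠ -3, so there is no saddle point; optimal play is mixed.
Let the row player play I with probability p. Expected payoff against E: (-3)p + (-8)(1−p) = 5p − 8; against W: (-9)p + 4(1−p) = −13p + 4.
Setting these equal: 5p − 8 = −13p + 4 ⇒ 18p = 12 ⇒ p = 2/3, and the value is (5)·(2/3) − 8 = -14/3.
For the column player: with q = P(E), equating I's and II's payoffs gives 6q − 9 = −12q + 4 ⇒ q = 13/18.

2/3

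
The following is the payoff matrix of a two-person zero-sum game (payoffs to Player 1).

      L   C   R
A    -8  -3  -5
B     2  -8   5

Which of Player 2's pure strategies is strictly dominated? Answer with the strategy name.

L holds Player 1's payoff strictly below R in every row: -8 < -5, 2 < 5.
So R is strictly dominated for Player 2.

R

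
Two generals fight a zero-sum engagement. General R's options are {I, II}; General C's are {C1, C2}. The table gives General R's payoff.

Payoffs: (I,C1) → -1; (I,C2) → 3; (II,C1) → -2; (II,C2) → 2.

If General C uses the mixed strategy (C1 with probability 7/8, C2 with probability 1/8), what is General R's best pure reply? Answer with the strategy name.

Expected payoff of I: (7/8)·(-1) + (1/8)·3 = -1/2.
Expected payoff of II: (7/8)·(-2) + (1/8)·2 = -3/2.
The largest is -1/2, so General R's best response is I.

I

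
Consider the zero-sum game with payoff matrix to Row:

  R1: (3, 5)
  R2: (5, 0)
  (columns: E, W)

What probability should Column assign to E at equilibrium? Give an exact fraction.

5/7

Row minima: R1 → 3, R2 → 0; maximin = 3.
Column maxima: E → 5, W → 5; minimax = 5.
3 ≠ 5, so there is no saddle point; optimal play is mixed.
Let Row play R1 with probability p. Expected payoff against E: 3p + 5(1−p) = −2p + 5; against W: 5p + 0(1−p) = 5p.
Setting these equal: −2p + 5 = 5p ⇒ −7p = -5 ⇒ p = 5/7, and the value is (-2)·(5/7) + 5 = 25/7.
For Column: with q = P(E), equating R1's and R2's payoffs gives −2q + 5 = 5q ⇒ q = 5/7.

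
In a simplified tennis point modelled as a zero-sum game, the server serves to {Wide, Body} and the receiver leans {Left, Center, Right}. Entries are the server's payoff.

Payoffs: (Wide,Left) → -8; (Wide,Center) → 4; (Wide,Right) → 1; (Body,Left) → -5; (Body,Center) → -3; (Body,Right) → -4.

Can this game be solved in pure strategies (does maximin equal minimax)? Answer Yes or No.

Yes

Row minima: Wide → -8, Body → -5; maximin = -5.
Column maxima: Left → -5, Center → 4, Right → 1; minimax = -5.
maximin = minimax = -5, so a saddle point exists.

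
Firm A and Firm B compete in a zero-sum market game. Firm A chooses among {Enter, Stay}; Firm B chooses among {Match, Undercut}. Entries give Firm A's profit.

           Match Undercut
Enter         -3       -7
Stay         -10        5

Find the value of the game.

Row minima: Enter → -7, Stay → -10; maximin = -7.
Column maxima: Match → -3, Undercut → 5; minimax = -3.
-7 ≠ -3, so there is no saddle point; optimal play is mixed.
Let Firm A play Enter with probability p. Expected payoff against Match: (-3)p + (-10)(1−p) = 7p − 10; against Undercut: (-7)p + 5(1−p) = −12p + 5.
Setting these equal: 7p − 10 = −12p + 5 ⇒ 19p = 15 ⇒ p = 15/19, and the value is (7)·(15/19) − 10 = -85/19.
For Firm B: with q = P(Match), equating Enter's and Stay's payoffs gives 4q − 7 = −15q + 5 ⇒ q = 12/19.

-85/19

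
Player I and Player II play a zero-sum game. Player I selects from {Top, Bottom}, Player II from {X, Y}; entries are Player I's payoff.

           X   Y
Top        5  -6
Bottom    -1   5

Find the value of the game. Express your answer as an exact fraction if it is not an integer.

Row minima: Top → -6, Bottom → -1; maximin = -1.
Column maxima: X → 5, Y → 5; minimax = 5.
-1 ≠ 5, so there is no saddle point; optimal play is mixed.
Let Player I play Top with probability p. Expected payoff against X: 5p + (-1)(1−p) = 6p − 1; against Y: (-6)p + 5(1−p) = −11p + 5.
Setting these equal: 6p − 1 = −11p + 5 ⇒ 17p = 6 ⇒ p = 6/17, and the value is (6)·(6/17) − 1 = 19/17.
For Player II: with q = P(X), equating Top's and Bottom's payoffs gives 11q − 6 = −6q + 5 ⇒ q = 11/17.

19/17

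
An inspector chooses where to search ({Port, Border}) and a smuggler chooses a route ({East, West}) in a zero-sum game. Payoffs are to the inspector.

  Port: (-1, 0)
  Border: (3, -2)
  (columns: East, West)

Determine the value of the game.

Row minima: Port → -1, Border → -2; maximin = -1.
Column maxima: East → 3, West → 0; minimax = 0.
-1 ≠ 0, so there is no saddle point; optimal play is mixed.
Let the inspector play Port with probability p. Expected payoff against East: (-1)p + 3(1−p) = −4p + 3; against West: 0p + (-2)(1−p) = 2p − 2.
Setting these equal: −4p + 3 = 2p − 2 ⇒ −6p = -5 ⇒ p = 5/6, and the value is (-4)·(5/6) + 3 = -1/3.
For the smuggler: with q = P(East), equating Port's and Border's payoffs gives −q = 5q − 2 ⇒ q = 1/3.

-1/3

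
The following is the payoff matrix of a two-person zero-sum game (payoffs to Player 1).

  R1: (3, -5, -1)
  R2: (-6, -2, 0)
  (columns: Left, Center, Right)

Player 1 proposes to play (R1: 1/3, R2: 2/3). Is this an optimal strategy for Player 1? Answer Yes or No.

Against Left this mix gives (1/3)·3 + (2/3)·(-6) = -3.
Against Center this mix gives (1/3)·(-5) + (2/3)·(-2) = -3.
Against Right this mix gives (1/3)·(-1) + (2/3)·0 = -1/3.
All of Player 2's active replies (Left, Center) yield -3, and no column does worse for Player 1. The mix makes Player 2 indifferent and guarantees -3, so it is optimal.

Yes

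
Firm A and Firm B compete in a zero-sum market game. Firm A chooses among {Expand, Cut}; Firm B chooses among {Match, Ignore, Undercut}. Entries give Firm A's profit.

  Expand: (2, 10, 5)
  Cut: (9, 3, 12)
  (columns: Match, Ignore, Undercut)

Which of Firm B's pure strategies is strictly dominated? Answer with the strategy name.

Undercut

Match holds Firm A's payoff strictly below Undercut in every row: 2 < 5, 9 < 12.
So Undercut is strictly dominated for Firm B.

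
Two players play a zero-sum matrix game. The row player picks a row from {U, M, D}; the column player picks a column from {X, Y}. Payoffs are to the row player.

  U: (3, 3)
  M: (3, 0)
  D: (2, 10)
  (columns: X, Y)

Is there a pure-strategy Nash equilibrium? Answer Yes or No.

Yes

Row minima: U → 3, M → 0, D → 2; maximin = 3.
Column maxima: X → 3, Y → 10; minimax = 3.
maximin = minimax = 3, so a saddle point exists.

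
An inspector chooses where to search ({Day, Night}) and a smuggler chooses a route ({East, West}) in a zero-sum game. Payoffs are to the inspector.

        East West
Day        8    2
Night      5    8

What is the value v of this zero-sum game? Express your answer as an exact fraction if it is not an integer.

Row minima: Day → 2, Night → 5; maximin = 5.
Column maxima: East → 8, West → 8; minimax = 8.
5 ≠ 8, so there is no saddle point; optimal play is mixed.
Let the inspector play Day with probability p. Expected payoff against East: 8p + 5(1−p) = 3p + 5; against West: 2p + 8(1−p) = −6p + 8.
Setting these equal: 3p + 5 = −6p + 8 ⇒ 9p = 3 ⇒ p = 1/3, and the value is (3)·(1/3) + 5 = 6.
For the smuggler: with q = P(East), equating Day's and Night's payoffs gives 6q + 2 = −3q + 8 ⇒ q = 2/3.

6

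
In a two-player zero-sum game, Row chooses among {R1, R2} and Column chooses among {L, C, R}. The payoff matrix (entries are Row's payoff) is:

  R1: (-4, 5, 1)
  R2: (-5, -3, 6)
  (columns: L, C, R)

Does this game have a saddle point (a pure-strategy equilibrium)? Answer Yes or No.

Yes

Row minima: R1 → -4, R2 → -5; maximin = -4.
Column maxima: L → -4, C → 5, R → 6; minimax = -4.
maximin = minimax = -4, so a saddle point exists.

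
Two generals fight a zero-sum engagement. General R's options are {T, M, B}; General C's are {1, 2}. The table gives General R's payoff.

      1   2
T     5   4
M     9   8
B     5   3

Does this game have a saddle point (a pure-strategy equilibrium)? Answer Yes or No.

Row minima: T → 4, M → 8, B → 3; maximin = 8.
Column maxima: 1 → 9, 2 → 8; minimax = 8.
maximin = minimax = 8, so a saddle point exists.

Yes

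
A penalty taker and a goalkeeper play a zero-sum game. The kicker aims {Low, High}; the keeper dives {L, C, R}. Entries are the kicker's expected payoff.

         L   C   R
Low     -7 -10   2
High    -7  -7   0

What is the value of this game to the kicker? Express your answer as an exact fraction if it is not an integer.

Row minima: Low → -10, High → -7; maximin = -7.
Column maxima: L → -7, C → -7, R → 2; minimax = -7.
Since maximin = minimax = -7, there is a saddle point and the value is -7.

-7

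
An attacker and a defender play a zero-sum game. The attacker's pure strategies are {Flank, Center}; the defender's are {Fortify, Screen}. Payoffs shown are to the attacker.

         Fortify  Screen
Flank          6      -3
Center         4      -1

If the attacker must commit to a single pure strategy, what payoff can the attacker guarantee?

Row minima: Flank → -3, Center → -1.
The best of these is -1.

-1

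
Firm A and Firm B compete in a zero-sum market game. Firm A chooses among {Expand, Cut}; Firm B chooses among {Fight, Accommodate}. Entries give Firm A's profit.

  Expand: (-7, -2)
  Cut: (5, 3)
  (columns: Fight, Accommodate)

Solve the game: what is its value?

3

Row minima: Expand → -7, Cut → 3; maximin = 3.
Column maxima: Fight → 5, Accommodate → 3; minimax = 3.
Since maximin = minimax = 3, there is a saddle point and the value is 3.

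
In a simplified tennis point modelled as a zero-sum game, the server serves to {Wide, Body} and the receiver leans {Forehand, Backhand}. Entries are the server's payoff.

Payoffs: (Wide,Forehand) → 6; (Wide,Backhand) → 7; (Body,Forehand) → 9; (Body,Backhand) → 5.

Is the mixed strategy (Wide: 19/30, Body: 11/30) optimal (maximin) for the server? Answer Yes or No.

No

Against Forehand this mix gives (19/30)·6 + (11/30)·9 = 71/10.
Against Backhand this mix gives (19/30)·7 + (11/30)·5 = 94/15.
The receiver will play Backhand, holding the server to 94/15. Shifting weight toward the row that does better against Backhand would raise this floor (the equalizing mix achieves 33/5 against both Backhand and Forehand), so the proposed strategy is not optimal.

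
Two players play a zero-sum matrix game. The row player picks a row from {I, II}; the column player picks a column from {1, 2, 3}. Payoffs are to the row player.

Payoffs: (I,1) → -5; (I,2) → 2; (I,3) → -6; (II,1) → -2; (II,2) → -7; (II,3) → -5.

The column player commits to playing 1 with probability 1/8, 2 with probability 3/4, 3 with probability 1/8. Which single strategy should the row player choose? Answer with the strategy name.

Expected payoff of I: (1/8)·(-5) + (3/4)·2 + (1/8)·(-6) = 1/8.
Expected payoff of II: (1/8)·(-2) + (3/4)·(-7) + (1/8)·(-5) = -49/8.
The largest is 1/8, so the row player's best response is I.

I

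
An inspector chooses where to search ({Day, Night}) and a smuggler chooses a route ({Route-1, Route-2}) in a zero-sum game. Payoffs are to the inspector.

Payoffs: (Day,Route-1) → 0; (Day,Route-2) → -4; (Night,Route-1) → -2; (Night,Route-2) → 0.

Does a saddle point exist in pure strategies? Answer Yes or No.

Row minima: Day → -4, Night → -2; maximin = -2.
Column maxima: Route-1 → 0, Route-2 → 0; minimax = 0.
-2 ≠ 0, so no pure-strategy equilibrium exists.

No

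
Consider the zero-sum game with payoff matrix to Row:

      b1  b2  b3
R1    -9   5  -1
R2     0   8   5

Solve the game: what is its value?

Row minima: R1 → -9, R2 → 0; maximin = 0.
Column maxima: b1 → 0, b2 → 8, b3 → 5; minimax = 0.
Since maximin = minimax = 0, there is a saddle point and the value is 0.

0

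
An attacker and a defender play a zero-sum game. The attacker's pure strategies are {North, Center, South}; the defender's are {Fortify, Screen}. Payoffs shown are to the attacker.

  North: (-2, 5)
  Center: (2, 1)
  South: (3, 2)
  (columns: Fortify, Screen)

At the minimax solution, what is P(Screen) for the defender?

5/8

Row minima: North → -2, Center → 1, South → 2; maximin = 2.
Column maxima: Fortify → 3, Screen → 5; minimax = 3.
2 ≠ 3, so there is no saddle point; optimal play is mixed.
Center is strictly dominated by South, so the attacker never plays it.
On the remaining 2×2 (North, South vs Fortify, Screen):
Let the attacker play North with probability p. Expected payoff against Fortify: (-2)p + 3(1−p) = −5p + 3; against Screen: 5p + 2(1−p) = 3p + 2.
Setting these equal: −5p + 3 = 3p + 2 ⇒ −8p = -1 ⇒ p = 1/8, and the value is (-5)·(1/8) + 3 = 19/8.
For the defender: with q = P(Fortify), equating North's and South's payoffs gives −7q + 5 = q + 2 ⇒ q = 3/8.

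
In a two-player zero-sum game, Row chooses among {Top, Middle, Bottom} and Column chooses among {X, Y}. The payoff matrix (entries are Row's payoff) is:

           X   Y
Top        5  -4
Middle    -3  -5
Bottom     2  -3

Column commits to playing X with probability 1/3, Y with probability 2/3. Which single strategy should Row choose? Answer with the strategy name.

Expected payoff of Top: (1/3)·5 + (2/3)·(-4) = -1.
Expected payoff of Middle: (1/3)·(-3) + (2/3)·(-5) = -13/3.
Expected payoff of Bottom: (1/3)·2 + (2/3)·(-3) = -4/3.
The largest is -1, so Row's best response is Top.

Top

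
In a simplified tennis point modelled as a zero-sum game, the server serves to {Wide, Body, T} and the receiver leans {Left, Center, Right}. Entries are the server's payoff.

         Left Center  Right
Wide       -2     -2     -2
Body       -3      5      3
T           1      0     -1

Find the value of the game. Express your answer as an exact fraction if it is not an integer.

Row minima: Wide → -2, Body → -3, T → -1; maximin = -1.
Column maxima: Left → 1, Center → 5, Right → 3; minimax = 1.
-1 ≠ 1, so there is no saddle point; optimal play is mixed.
Wide is strictly dominated by T, so the server never plays it.
With Wide eliminated, Center is strictly dominated by Right (it gives the server strictly more in every remaining row), so the receiver never plays it.
On the remaining 2×2 (Body, T vs Left, Right):
Let the server play Body with probability p. Expected payoff against Left: (-3)p + 1(1−p) = −4p + 1; against Right: 3p + (-1)(1−p) = 4p − 1.
Setting these equal: −4p + 1 = 4p − 1 ⇒ −8p = -2 ⇒ p = 1/4, and the value is (-4)·(1/4) + 1 = 0.
For the receiver: with q = P(Left), equating Body's and T's payoffs gives −6q + 3 = 2q − 1 ⇒ q = 1/2.

0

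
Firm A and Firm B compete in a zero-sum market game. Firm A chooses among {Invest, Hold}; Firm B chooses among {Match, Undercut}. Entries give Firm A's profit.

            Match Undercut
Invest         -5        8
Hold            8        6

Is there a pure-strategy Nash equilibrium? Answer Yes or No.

No

Row minima: Invest → -5, Hold → 6; maximin = 6.
Column maxima: Match → 8, Undercut → 8; minimax = 8.
6 ≠ 8, so no pure-strategy equilibrium exists.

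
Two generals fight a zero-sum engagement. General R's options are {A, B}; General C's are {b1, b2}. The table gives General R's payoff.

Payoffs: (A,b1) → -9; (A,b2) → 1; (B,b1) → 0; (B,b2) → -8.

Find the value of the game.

-4

Row minima: A → -9, B → -8; maximin = -8.
Column maxima: b1 → 0, b2 → 1; minimax = 0.
-8 ≠ 0, so there is no saddle point; optimal play is mixed.
Let General R play A with probability p. Expected payoff against b1: (-9)p + 0(1−p) = −9p; against b2: 1p + (-8)(1−p) = 9p − 8.
Setting these equal: −9p = 9p − 8 ⇒ −18p = -8 ⇒ p = 4/9, and the value is (-9)·(4/9) = -4.
For General C: with q = P(b1), equating A's and B's payoffs gives −10q + 1 = 8q − 8 ⇒ q = 1/2.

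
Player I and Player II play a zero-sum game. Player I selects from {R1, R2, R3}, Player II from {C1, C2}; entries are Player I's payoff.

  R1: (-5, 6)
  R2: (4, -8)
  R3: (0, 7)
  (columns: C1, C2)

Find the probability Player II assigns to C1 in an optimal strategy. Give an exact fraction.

Row minima: R1 → -5, R2 → -8, R3 → 0; maximin = 0.
Column maxima: C1 → 4, C2 → 7; minimax = 4.
0 ≠ 4, so there is no saddle point; optimal play is mixed.
R1 is strictly dominated by R3, so Player I never plays it.
On the remaining 2×2 (R2, R3 vs C1, C2):
Let Player I play R2 with probability p. Expected payoff against C1: 4p + 0(1−p) = 4p; against C2: (-8)p + 7(1−p) = −15p + 7.
Setting these equal: 4p = −15p + 7 ⇒ 19p = 7 ⇒ p = 7/19, and the value is (4)·(7/19) = 28/19.
For Player II: with q = P(C1), equating R2's and R3's payoffs gives 12q − 8 = −7q + 7 ⇒ q = 15/19.

15/19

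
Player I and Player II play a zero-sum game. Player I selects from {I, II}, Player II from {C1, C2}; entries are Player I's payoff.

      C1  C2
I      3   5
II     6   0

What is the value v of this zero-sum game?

Row minima: I → 3, II → 0; maximin = 3.
Column maxima: C1 → 6, C2 → 5; minimax = 5.
3 ≠ 5, so there is no saddle point; optimal play is mixed.
Let Player I play I with probability p. Expected payoff against C1: 3p + 6(1−p) = −3p + 6; against C2: 5p + 0(1−p) = 5p.
Setting these equal: −3p + 6 = 5p ⇒ −8p = -6 ⇒ p = 3/4, and the value is (-3)·(3/4) + 6 = 15/4.
For Player II: with q = P(C1), equating I's and II's payoffs gives −2q + 5 = 6q ⇒ q = 5/8.

15/4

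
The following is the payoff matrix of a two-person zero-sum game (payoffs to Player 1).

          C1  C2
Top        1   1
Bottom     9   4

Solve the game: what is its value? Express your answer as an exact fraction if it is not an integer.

4

Row minima: Top → 1, Bottom → 4; maximin = 4.
Column maxima: C1 → 9, C2 → 4; minimax = 4.
Since maximin = minimax = 4, there is a saddle point and the value is 4.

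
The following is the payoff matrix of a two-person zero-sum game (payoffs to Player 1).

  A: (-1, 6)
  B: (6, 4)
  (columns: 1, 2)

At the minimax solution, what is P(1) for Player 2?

2/9

Row minima: A → -1, B → 4; maximin = 4.
Column maxima: 1 → 6, 2 → 6; minimax = 6.
4 ≠ 6, so there is no saddle point; optimal play is mixed.
Let Player 1 play A with probability p. Expected payoff against 1: (-1)p + 6(1−p) = −7p + 6; against 2: 6p + 4(1−p) = 2p + 4.
Setting these equal: −7p + 6 = 2p + 4 ⇒ −9p = -2 ⇒ p = 2/9, and the value is (-7)·(2/9) + 6 = 40/9.
For Player 2: with q = P(1), equating A's and B's payoffs gives −7q + 6 = 2q + 4 ⇒ q = 2/9.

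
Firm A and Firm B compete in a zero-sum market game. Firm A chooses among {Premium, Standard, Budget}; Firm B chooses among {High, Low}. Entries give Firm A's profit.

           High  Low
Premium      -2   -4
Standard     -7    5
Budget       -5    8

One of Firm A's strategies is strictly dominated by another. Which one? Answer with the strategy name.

Standard

Budget gives a strictly higher payoff than Standard against every column: -5 > -7, 8 > 5.
So Standard is strictly dominated and Firm A never plays it.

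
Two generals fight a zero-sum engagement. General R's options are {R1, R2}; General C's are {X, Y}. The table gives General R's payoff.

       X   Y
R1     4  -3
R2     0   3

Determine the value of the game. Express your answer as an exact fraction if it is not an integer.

Row minima: R1 → -3, R2 → 0; maximin = 0.
Column maxima: X → 4, Y → 3; minimax = 3.
0 ≠ 3, so there is no saddle point; optimal play is mixed.
Let General R play R1 with probability p. Expected payoff against X: 4p + 0(1−p) = 4p; against Y: (-3)p + 3(1−p) = −6p + 3.
Setting these equal: 4p = −6p + 3 ⇒ 10p = 3 ⇒ p = 3/10, and the value is (4)·(3/10) = 6/5.
For General C: with q = P(X), equating R1's and R2's payoffs gives 7q − 3 = −3q + 3 ⇒ q = 3/5.

6/5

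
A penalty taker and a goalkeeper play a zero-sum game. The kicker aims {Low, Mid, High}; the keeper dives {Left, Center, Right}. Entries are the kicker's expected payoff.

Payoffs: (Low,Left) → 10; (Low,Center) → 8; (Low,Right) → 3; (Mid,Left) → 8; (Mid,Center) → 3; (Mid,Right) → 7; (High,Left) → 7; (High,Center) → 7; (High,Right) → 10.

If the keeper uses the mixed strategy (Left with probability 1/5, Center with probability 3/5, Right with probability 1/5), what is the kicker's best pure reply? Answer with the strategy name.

High

Expected payoff of Low: (1/5)·10 + (3/5)·8 + (1/5)·3 = 37/5.
Expected payoff of Mid: (1/5)·8 + (3/5)·3 + (1/5)·7 = 24/5.
Expected payoff of High: (1/5)·7 + (3/5)·7 + (1/5)·10 = 38/5.
The largest is 38/5, so the kicker's best response is High.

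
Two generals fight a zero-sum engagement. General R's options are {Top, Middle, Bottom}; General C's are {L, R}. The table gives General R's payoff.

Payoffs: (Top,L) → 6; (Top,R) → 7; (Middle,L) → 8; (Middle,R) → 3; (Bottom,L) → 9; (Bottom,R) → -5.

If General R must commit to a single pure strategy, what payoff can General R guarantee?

6

Row minima: Top → 6, Middle → 3, Bottom → -5.
The best of these is 6.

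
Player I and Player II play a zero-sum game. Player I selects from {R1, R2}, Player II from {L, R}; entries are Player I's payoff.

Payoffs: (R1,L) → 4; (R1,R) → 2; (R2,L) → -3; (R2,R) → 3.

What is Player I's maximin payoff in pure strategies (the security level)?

2

Row minima: R1 → 2, R2 → -3.
The best of these is 2.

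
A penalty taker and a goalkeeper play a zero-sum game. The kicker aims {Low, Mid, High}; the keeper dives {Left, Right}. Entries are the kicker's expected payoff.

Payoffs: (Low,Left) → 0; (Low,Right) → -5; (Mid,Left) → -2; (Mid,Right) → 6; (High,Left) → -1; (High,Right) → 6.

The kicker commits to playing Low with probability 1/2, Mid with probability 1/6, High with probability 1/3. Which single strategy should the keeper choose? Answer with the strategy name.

Left

If the keeper plays Left, the kicker's expected payoff is (1/2)·0 + (1/6)·(-2) + (1/3)·(-1) = -2/3.
If the keeper plays Right, the kicker's expected payoff is (1/2)·(-5) + (1/6)·6 + (1/3)·6 = 1/2.
The keeper minimizes the kicker's payoff; the smallest is -2/3, so the best response is Left.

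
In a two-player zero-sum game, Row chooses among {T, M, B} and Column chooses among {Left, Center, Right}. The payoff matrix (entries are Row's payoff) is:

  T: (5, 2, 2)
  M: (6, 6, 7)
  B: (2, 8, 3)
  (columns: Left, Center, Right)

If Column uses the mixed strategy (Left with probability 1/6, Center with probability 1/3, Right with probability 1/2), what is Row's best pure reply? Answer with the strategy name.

M

Expected payoff of T: (1/6)·5 + (1/3)·2 + (1/2)·2 = 5/2.
Expected payoff of M: (1/6)·6 + (1/3)·6 + (1/2)·7 = 13/2.
Expected payoff of B: (1/6)·2 + (1/3)·8 + (1/2)·3 = 9/2.
The largest is 13/2, so Row's best response is M.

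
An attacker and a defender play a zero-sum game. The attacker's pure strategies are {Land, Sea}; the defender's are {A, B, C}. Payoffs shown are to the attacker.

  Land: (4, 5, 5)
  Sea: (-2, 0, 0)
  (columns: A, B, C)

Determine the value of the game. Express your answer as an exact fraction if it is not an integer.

Row minima: Land → 4, Sea → -2; maximin = 4.
Column maxima: A → 4, B → 5, C → 5; minimax = 4.
Since maximin = minimax = 4, there is a saddle point and the value is 4.

4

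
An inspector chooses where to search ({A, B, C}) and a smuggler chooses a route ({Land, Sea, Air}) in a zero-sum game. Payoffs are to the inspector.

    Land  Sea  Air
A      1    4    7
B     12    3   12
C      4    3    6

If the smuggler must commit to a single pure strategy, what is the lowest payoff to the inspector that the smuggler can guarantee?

4

Column maxima: Land → 12, Sea → 4, Air → 12.
The smallest of these is 4.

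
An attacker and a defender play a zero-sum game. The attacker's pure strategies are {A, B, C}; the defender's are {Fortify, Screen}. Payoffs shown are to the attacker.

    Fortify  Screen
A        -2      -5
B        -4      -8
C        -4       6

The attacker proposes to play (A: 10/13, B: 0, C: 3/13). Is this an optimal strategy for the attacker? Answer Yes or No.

Against Fortify this mix gives (10/13)·(-2) + (3/13)·(-4) = -32/13.
Against Screen this mix gives (10/13)·(-5) + (3/13)·6 = -32/13.
All of the defender's active replies (Fortify, Screen) yield -32/13, and no column does worse for the attacker. The mix makes the defender indifferent and guarantees -32/13, so it is optimal.

Yes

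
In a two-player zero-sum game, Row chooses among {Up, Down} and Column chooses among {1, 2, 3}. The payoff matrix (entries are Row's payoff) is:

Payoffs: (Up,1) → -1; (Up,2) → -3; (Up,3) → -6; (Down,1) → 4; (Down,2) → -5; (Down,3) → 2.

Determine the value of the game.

-18/5

Row minima: Up → -6, Down → -5; maximin = -5.
Column maxima: 1 → 4, 2 → -3, 3 → 2; minimax = -3.
-5 ≠ -3, so there is no saddle point; optimal play is mixed.
1 is strictly dominated by 2 (it gives Row strictly more in every row), so Column never plays it.
On the remaining 2×2 (Up, Down vs 2, 3):
Let Row play Up with probability p. Expected payoff against 2: (-3)p + (-5)(1−p) = 2p − 5; against 3: (-6)p + 2(1−p) = −8p + 2.
Setting these equal: 2p − 5 = −8p + 2 ⇒ 10p = 7 ⇒ p = 7/10, and the value is (2)·(7/10) − 5 = -18/5.
For Column: with q = P(2), equating Up's and Down's payoffs gives 3q − 6 = −7q + 2 ⇒ q = 4/5.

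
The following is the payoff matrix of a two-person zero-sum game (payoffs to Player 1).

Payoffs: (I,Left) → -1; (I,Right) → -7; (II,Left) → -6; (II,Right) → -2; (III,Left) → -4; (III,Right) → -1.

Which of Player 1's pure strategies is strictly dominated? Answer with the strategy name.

II

III gives a strictly higher payoff than II against every column: -4 > -6, -1 > -2.
So II is strictly dominated and Player 1 never plays it.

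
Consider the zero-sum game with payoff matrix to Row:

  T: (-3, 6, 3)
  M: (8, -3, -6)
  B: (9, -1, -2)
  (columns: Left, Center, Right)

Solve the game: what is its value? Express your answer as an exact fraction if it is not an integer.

21/17

Row minima: T → -3, M → -6, B → -2; maximin = -2.
Column maxima: Left → 9, Center → 6, Right → 3; minimax = 3.
-2 ≠ 3, so there is no saddle point; optimal play is mixed.
M is strictly dominated by B, so Row never plays it.
Center is strictly dominated by Right (it gives Row strictly more in every row), so Column never plays it.
On the remaining 2×2 (T, B vs Left, Right):
Let Row play T with probability p. Expected payoff against Left: (-3)p + 9(1−p) = −12p + 9; against Right: 3p + (-2)(1−p) = 5p − 2.
Setting these equal: −12p + 9 = 5p − 2 ⇒ −17p = -11 ⇒ p = 11/17, and the value is (-12)·(11/17) + 9 = 21/17.
For Column: with q = P(Left), equating T's and B's payoffs gives −6q + 3 = 11q − 2 ⇒ q = 5/17.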